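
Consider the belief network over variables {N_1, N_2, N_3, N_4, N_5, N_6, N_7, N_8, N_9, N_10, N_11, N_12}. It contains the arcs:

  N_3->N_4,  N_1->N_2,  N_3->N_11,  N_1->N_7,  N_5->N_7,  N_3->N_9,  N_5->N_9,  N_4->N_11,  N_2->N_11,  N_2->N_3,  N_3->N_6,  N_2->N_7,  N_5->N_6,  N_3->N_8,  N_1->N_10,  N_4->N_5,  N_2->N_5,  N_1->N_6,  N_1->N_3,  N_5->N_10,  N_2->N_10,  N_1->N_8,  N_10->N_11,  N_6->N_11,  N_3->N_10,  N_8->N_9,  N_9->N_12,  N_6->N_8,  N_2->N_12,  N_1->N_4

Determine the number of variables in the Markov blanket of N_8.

By definition, MB(N_8) is built from N_8's parents, N_8's children, and the co-parents of N_8.
Parents of N_8: N_1, N_3, N_6.
N_8's children: N_9.
Co-parents of N_8 (other parents of its children):
  N_9's other parents are N_3, N_5.
MB(N_8) = {N_1, N_3, N_5, N_6, N_9}, which has 5 nodes.

5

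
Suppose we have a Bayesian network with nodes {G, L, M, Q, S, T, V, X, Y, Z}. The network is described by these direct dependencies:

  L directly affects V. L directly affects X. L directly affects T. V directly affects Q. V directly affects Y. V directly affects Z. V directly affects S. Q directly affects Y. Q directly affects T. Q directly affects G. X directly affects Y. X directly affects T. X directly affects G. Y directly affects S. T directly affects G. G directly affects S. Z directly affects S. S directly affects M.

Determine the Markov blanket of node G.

{Q, S, T, V, X, Y, Z}

Parents of G: Q, T, X.
Ch(G) = {S}.
Other parents of G's children:
  S: V, Y, Z
Union: {Q, T, X} ∪ {S} ∪ {V, Y, Z} = {Q, S, T, V, X, Y, Z}.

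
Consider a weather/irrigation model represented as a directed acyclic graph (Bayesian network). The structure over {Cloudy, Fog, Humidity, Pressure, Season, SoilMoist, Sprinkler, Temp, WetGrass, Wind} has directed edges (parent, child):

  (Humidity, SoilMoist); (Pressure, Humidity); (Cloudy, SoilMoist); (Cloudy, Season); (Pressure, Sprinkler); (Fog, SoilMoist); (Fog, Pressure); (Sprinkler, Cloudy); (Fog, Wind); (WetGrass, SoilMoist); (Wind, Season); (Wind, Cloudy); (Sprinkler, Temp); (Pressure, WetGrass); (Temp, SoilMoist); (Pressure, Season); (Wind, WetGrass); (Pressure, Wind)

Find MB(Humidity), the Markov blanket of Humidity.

The Markov blanket of a node is its parents, its children, and the other parents of its children.
Pa(Humidity) = {Pressure}.
Humidity's children: SoilMoist.
Other parents of Humidity's children:
  SoilMoist's other parents are Cloudy, Fog, Temp, WetGrass.
Union: {Pressure} ∪ {SoilMoist} ∪ {Cloudy, Fog, Temp, WetGrass} = {Cloudy, Fog, Pressure, SoilMoist, Temp, WetGrass}.

{Cloudy, Fog, Pressure, SoilMoist, Temp, WetGrass}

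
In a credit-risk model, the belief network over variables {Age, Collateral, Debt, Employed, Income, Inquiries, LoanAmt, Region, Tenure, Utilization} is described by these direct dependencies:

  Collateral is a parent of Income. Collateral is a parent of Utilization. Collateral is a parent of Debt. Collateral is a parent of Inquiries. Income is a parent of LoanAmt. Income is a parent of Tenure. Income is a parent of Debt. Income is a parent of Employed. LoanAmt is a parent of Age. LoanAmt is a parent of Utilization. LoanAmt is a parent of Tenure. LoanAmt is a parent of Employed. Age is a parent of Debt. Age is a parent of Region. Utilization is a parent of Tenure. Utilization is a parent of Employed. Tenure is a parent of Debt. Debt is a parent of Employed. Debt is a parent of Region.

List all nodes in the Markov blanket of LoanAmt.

Parents of LoanAmt: Income.
Children of LoanAmt: Age, Employed, Tenure, Utilization.
Parents of each child, excluding LoanAmt:
  Age: —
  Utilization: Collateral
  Tenure: Income, Utilization
  Employed: Debt, Income, Utilization
Taking the union gives {Age, Collateral, Debt, Employed, Income, Tenure, Utilization}.

{Age, Collateral, Debt, Employed, Income, Tenure, Utilization}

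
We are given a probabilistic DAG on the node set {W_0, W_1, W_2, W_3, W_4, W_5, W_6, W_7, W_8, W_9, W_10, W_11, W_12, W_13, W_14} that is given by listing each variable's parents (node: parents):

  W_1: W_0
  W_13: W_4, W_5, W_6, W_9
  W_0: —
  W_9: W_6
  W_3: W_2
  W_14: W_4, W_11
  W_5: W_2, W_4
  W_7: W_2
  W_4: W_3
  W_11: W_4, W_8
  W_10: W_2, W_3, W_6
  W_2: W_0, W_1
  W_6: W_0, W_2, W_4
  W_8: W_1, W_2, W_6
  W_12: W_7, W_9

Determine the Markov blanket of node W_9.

Parents of W_9: W_6.
W_9's children: W_12, W_13.
Co-parents of W_9 (other parents of its children):
  W_12: W_7
  W_13: W_4, W_5, W_6
MB(W_9) = {W_4, W_5, W_6, W_7, W_12, W_13}.

{W_4, W_5, W_6, W_7, W_12, W_13}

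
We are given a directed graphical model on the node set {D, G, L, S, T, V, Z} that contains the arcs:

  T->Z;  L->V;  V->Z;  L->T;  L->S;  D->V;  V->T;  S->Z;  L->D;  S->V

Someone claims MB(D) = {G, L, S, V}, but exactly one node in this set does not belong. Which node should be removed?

G

Children of D: V.
D's parents: L.
For each child, the remaining parents (spouses of D):
  parents(V) \ {D} = {L, S}.
MB(D) = {L, S, V}.
G is neither a parent, child, nor co-parent of D, so it does not belong.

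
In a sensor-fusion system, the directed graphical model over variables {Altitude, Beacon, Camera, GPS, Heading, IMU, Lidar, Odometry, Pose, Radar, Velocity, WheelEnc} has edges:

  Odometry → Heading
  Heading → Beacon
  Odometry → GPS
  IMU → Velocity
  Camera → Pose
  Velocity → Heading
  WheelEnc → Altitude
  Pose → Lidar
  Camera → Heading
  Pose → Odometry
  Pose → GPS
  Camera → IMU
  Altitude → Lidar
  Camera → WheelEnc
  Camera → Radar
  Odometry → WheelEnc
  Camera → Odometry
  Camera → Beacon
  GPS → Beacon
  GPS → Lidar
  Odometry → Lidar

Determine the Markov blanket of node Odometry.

The Markov blanket of a node is its parents, its children, and the other parents of its children.
Pa(Odometry) = {Camera, Pose}.
Odometry has children GPS, Heading, Lidar, WheelEnc.
Other parents of Odometry's children:
  parents(GPS) \ {Odometry} = {Pose}.
  WheelEnc's other parent is Camera.
  Lidar's other parents are Altitude, GPS, Pose.
  parents(Heading) \ {Odometry} = {Camera, Velocity}.
Taking the union gives {Altitude, Camera, GPS, Heading, Lidar, Pose, Velocity, WheelEnc}.

{Altitude, Camera, GPS, Heading, Lidar, Pose, Velocity, WheelEnc}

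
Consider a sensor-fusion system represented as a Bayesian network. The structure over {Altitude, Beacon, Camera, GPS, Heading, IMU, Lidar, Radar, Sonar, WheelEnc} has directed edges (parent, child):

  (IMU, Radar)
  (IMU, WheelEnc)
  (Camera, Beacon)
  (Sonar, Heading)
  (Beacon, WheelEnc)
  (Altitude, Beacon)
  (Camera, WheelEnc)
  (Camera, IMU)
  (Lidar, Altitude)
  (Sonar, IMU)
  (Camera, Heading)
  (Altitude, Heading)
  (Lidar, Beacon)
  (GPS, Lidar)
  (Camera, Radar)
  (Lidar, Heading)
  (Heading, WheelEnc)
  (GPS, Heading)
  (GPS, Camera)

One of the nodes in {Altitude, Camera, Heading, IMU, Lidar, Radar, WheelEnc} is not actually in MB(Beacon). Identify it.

Radar

Recall MB(v) = parents ∪ children ∪ spouses, where spouses are the other parents of v's children.
Parents of Beacon: Altitude, Camera, Lidar.
Beacon's children: WheelEnc.
For each child, the remaining parents (spouses of Beacon):
  WheelEnc: Camera, Heading, IMU
MB(Beacon) = {Altitude, Camera, Heading, IMU, Lidar, WheelEnc}.
Radar is neither a parent, child, nor co-parent of Beacon, so it does not belong.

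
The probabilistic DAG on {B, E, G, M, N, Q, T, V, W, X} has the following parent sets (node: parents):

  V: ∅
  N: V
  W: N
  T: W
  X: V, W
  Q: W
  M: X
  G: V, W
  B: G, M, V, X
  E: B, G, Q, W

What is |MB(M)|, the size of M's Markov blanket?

4

Parents of M: X.
M's children: B.
Co-parents of M (other parents of its children):
  B's other parents are G, V, X.
MB(M) = {B, G, V, X}, which has 4 nodes.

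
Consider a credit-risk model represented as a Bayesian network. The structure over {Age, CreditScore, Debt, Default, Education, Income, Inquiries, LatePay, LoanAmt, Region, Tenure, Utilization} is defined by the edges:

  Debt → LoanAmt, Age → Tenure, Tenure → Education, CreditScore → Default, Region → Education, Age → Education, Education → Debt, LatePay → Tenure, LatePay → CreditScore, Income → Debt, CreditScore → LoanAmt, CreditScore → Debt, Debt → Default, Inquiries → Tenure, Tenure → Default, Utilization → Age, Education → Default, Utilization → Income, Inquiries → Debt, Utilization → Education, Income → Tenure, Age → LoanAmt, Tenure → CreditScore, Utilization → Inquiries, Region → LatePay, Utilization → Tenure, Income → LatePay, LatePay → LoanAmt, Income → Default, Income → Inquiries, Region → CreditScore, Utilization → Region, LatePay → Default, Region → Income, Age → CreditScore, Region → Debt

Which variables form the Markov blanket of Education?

Recall MB(v) = parents ∪ children ∪ spouses, where spouses are the other parents of v's children.
Education's parents: Age, Region, Tenure, Utilization.
Education's children: Debt, Default.
Co-parents of Education (other parents of its children):
  parents(Debt) \ {Education} = {CreditScore, Income, Inquiries, Region}.
  Default's other parents are CreditScore, Debt, Income, LatePay, Tenure.
So the Markov blanket of Education is {Age, CreditScore, Debt, Default, Income, Inquiries, LatePay, Region, Tenure, Utilization}.

{Age, CreditScore, Debt, Default, Income, Inquiries, LatePay, Region, Tenure, Utilization}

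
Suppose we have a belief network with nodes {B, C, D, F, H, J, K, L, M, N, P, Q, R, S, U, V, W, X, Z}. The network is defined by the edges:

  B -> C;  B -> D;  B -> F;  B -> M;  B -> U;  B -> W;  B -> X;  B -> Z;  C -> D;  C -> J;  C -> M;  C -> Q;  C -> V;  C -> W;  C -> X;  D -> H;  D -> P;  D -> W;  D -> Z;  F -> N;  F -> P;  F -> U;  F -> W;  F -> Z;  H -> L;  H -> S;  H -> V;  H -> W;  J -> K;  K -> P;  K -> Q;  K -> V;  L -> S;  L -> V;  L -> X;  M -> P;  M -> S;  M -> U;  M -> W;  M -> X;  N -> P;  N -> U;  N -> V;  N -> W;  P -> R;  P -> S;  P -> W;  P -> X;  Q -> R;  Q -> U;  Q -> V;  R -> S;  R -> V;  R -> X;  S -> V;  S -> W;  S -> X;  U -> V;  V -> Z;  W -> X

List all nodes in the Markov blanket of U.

U's parents: B, F, M, N, Q.
Ch(U) = {V}.
Parents of each child, excluding U:
  V also has parents C, H, K, L, N, Q, R, S.
MB(U) = {B, C, F, H, K, L, M, N, Q, R, S, V}.

{B, C, F, H, K, L, M, N, Q, R, S, V}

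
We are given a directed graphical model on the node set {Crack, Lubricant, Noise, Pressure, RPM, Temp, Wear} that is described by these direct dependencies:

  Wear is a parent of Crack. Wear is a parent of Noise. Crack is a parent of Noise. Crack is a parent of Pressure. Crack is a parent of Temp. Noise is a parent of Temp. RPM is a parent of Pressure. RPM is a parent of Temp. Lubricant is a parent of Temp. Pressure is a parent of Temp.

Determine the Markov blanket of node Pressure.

{Crack, Lubricant, Noise, RPM, Temp}

Pressure's parents: Crack, RPM.
Children of Pressure: Temp.
For each child, the remaining parents (spouses of Pressure):
  parents(Temp) \ {Pressure} = {Crack, Lubricant, Noise, RPM}.
Union: {Crack, RPM} ∪ {Temp} ∪ {Crack, Lubricant, Noise, RPM} = {Crack, Lubricant, Noise, RPM, Temp}.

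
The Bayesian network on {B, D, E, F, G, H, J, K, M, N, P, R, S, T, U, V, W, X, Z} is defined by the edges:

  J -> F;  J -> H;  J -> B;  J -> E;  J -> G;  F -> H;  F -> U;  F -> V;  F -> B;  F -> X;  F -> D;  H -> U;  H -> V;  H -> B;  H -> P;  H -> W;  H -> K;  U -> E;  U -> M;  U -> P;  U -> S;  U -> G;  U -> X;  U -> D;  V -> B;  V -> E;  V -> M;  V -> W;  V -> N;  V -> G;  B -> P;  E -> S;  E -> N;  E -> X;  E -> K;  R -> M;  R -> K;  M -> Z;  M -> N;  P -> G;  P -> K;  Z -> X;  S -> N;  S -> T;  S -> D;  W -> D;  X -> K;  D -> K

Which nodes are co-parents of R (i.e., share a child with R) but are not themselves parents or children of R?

{D, E, H, P, U, V, X}

Children of R: K, M.
  M: U, V
  K: D, E, H, P, X
Excluding nodes already adjacent to R (K, M), the co-parent-only contribution is {D, E, H, P, U, V, X}.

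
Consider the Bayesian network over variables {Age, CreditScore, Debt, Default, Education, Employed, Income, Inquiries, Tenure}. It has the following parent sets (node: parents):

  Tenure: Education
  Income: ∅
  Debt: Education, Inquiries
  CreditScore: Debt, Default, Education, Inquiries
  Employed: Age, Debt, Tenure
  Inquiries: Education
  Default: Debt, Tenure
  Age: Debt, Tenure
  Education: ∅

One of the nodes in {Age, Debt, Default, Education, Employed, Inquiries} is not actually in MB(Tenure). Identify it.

The Markov blanket of a node is its parents, its children, and the other parents of its children.
Tenure has parent Education.
Children of Tenure: Age, Default, Employed.
Co-parents of Tenure (other parents of its children):
  Age: Debt
  Default: Debt
  Employed: Age, Debt
MB(Tenure) = {Age, Debt, Default, Education, Employed}.
Inquiries is neither a parent, child, nor co-parent of Tenure, so it does not belong.

Inquiries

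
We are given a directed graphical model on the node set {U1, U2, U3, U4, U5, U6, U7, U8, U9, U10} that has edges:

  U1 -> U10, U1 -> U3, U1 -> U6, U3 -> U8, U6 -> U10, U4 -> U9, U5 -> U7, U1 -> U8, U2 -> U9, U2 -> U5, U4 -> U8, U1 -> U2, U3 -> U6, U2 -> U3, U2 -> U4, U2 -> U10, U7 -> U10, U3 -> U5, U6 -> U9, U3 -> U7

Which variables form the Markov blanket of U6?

{U1, U2, U3, U4, U7, U9, U10}

U6 has parents U1, U3.
Children of U6: U9, U10.
Co-parents of U6 (other parents of its children):
  U9: U2, U4
  U10: U1, U2, U7
Union: {U1, U3} ∪ {U9, U10} ∪ {U1, U2, U4, U7} = {U1, U2, U3, U4, U7, U9, U10}.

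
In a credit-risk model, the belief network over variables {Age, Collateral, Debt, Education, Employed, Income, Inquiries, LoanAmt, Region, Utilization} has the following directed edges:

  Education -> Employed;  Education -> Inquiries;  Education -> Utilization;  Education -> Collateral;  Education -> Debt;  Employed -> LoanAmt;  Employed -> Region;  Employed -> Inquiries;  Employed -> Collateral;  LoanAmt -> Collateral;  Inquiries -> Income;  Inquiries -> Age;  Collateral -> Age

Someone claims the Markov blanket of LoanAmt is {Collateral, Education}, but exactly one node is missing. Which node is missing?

The Markov blanket of a node is its parents, its children, and the other parents of its children.
Children of LoanAmt: Collateral.
Parents of LoanAmt: Employed.
For each child, the remaining parents (spouses of LoanAmt):
  Collateral's other parents are Education, Employed.
MB(LoanAmt) = {Collateral, Education, Employed}.
Comparing with the claimed set, Employed is missing.

Employed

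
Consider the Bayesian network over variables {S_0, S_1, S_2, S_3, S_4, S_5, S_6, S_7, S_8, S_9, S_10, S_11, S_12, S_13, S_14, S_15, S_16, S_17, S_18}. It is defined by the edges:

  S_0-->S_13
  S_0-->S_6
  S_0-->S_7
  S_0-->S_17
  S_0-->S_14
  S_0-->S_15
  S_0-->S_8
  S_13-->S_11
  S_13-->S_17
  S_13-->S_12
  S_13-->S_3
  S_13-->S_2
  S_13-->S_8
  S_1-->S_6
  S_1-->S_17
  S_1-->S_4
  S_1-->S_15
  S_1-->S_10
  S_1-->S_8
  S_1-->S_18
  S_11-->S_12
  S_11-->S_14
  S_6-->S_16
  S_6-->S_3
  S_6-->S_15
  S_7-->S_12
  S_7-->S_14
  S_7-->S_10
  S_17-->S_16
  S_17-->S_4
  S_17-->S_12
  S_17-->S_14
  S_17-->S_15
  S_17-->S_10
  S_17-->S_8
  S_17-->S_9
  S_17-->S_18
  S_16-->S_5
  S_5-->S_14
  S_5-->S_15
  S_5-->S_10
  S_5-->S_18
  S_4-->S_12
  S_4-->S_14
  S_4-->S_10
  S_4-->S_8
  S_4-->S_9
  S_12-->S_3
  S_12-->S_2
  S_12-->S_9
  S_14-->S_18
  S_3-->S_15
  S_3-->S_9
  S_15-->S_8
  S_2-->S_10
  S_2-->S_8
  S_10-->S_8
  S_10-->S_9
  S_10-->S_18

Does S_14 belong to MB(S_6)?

No

S_6's parents: S_0, S_1.
Ch(S_6) = {S_3, S_15, S_16}.
For each child, the remaining parents (spouses of S_6):
  S_16's other parent is S_17.
  parents(S_3) \ {S_6} = {S_12, S_13}.
  S_15 also has parents S_0, S_1, S_3, S_5, S_17.
MB(S_6) = {S_0, S_1, S_3, S_5, S_12, S_13, S_15, S_16, S_17}; S_14 is not in this set.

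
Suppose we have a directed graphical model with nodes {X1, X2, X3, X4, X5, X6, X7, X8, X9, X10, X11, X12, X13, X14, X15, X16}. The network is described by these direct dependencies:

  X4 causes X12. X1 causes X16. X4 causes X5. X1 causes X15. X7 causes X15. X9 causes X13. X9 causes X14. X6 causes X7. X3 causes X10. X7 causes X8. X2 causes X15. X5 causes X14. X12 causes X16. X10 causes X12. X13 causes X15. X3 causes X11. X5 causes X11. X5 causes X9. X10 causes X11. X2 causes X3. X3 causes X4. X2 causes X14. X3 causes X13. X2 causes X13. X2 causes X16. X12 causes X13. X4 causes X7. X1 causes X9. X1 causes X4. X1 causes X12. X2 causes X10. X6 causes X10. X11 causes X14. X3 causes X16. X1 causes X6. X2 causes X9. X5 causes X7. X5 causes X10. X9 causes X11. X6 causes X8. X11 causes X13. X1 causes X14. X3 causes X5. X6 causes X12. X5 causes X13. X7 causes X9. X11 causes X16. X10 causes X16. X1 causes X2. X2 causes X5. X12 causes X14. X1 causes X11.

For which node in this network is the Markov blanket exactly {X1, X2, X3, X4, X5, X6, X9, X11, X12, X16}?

X10

The target node must have every member of {X1, X2, X3, X4, X5, X6, X9, X11, X12, X16} as a parent, child, or co-parent, and no others.
Parents of X10: X2, X3, X5, X6; children: X11, X12, X16; co-parents: X1, X2, X3, X4, X5, X6, X9, X11, X12.
These exactly cover the given set, so the node is X10.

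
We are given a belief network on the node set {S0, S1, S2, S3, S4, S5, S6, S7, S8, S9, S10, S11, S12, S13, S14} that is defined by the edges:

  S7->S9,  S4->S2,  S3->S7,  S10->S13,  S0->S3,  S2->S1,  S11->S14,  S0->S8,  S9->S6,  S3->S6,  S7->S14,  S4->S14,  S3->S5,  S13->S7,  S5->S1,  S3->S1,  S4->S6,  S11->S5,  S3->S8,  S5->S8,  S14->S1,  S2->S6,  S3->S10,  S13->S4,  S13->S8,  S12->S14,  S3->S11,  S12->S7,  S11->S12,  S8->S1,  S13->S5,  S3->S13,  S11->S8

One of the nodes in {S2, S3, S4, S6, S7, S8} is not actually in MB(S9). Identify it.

Pa(S9) = {S7}.
S9's children: S6.
For each child, the remaining parents (spouses of S9):
  S6's other parents are S2, S3, S4.
MB(S9) = {S2, S3, S4, S6, S7}.
S8 is neither a parent, child, nor co-parent of S9, so it does not belong.

S8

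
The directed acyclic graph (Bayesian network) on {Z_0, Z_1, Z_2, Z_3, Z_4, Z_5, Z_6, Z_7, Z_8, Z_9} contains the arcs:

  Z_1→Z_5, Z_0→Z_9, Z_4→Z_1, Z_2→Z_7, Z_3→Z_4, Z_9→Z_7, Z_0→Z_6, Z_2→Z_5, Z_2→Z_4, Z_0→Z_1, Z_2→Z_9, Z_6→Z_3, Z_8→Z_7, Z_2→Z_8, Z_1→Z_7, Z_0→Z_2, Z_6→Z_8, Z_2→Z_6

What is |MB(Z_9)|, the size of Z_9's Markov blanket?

5

Z_9 has parents Z_0, Z_2.
Ch(Z_9) = {Z_7}.
Parents of each child, excluding Z_9:
  parents(Z_7) \ {Z_9} = {Z_1, Z_2, Z_8}.
MB(Z_9) = {Z_0, Z_1, Z_2, Z_7, Z_8}, which has 5 nodes.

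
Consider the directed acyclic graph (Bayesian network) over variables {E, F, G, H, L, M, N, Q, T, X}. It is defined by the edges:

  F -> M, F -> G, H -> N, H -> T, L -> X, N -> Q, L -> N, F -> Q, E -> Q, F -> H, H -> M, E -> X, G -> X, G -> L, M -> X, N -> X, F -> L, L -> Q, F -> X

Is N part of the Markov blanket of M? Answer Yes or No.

Yes

N is a co-parent of M: both are parents of X.
So N ∈ MB(M).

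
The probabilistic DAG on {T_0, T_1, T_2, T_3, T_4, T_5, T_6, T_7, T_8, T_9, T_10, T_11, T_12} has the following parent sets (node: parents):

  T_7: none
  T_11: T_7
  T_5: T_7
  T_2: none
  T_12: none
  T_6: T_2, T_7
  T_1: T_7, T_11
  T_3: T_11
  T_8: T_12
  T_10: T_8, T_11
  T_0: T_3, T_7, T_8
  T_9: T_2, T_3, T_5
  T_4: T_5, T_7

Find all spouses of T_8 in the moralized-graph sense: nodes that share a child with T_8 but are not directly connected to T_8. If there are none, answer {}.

Children of T_8: T_0, T_10.
  T_10's other parent is T_11.
  T_0's other parents are T_3, T_7.
Excluding nodes already adjacent to T_8 (T_0, T_10, T_12), the co-parent-only contribution is {T_3, T_7, T_11}.

{T_3, T_7, T_11}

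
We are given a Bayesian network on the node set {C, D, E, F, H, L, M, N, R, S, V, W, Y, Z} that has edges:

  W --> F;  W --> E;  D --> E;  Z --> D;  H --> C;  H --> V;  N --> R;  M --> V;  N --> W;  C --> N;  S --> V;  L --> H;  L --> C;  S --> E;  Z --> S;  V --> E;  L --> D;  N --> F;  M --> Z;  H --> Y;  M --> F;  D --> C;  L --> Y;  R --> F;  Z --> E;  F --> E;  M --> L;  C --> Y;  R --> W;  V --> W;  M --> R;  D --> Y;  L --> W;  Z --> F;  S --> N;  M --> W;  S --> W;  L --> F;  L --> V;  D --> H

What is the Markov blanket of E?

{D, F, S, V, W, Z}

Pa(E) = {D, F, S, V, W, Z}.
Ch(E) = {}.
With no children, E has no spouses; the co-parent set is empty.
Union: {D, F, S, V, W, Z} ∪ {} ∪ {} = {D, F, S, V, W, Z}.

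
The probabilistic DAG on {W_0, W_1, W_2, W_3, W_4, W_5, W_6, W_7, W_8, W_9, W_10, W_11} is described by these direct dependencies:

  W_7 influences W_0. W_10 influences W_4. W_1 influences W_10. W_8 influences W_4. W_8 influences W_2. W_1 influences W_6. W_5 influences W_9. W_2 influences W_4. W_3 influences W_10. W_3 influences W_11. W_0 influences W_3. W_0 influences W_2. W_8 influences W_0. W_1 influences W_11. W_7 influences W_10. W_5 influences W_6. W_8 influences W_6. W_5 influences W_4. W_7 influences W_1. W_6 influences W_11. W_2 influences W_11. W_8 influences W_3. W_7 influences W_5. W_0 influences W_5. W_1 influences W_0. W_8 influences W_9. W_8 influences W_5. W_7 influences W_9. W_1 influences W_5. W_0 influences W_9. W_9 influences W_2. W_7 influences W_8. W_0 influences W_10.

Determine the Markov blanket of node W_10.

{W_0, W_1, W_2, W_3, W_4, W_5, W_7, W_8}

The Markov blanket of a node is its parents, its children, and the other parents of its children.
W_10 has parents W_0, W_1, W_3, W_7.
W_10 has child W_4.
Other parents of W_10's children:
  W_4: W_2, W_5, W_8
Union: {W_0, W_1, W_3, W_7} ∪ {W_4} ∪ {W_2, W_5, W_8} = {W_0, W_1, W_2, W_3, W_4, W_5, W_7, W_8}.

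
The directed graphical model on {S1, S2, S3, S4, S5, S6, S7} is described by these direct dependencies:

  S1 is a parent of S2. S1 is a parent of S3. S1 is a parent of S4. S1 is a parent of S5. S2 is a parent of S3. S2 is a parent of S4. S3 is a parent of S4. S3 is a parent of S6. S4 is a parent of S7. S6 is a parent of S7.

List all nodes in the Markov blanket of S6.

The Markov blanket of a node is its parents, its children, and the other parents of its children.
Parents of S6: S3.
S6 has child S7.
Parents of each child, excluding S6:
  S7's other parent is S4.
Union: {S3} ∪ {S7} ∪ {S4} = {S3, S4, S7}.

{S3, S4, S7}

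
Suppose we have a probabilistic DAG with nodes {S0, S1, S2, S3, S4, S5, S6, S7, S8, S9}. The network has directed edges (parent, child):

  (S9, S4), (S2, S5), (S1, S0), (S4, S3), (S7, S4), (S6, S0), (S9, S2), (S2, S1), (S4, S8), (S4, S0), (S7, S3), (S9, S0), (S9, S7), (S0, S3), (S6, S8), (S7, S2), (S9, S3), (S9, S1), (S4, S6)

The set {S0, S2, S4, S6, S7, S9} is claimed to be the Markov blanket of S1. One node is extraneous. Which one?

By definition, MB(S1) is built from S1's parents, S1's children, and the co-parents of S1.
S1's parents: S2, S9.
S1's children: S0.
Parents of each child, excluding S1:
  parents(S0) \ {S1} = {S4, S6, S9}.
MB(S1) = {S0, S2, S4, S6, S9}.
S7 is neither a parent, child, nor co-parent of S1, so it does not belong.

S7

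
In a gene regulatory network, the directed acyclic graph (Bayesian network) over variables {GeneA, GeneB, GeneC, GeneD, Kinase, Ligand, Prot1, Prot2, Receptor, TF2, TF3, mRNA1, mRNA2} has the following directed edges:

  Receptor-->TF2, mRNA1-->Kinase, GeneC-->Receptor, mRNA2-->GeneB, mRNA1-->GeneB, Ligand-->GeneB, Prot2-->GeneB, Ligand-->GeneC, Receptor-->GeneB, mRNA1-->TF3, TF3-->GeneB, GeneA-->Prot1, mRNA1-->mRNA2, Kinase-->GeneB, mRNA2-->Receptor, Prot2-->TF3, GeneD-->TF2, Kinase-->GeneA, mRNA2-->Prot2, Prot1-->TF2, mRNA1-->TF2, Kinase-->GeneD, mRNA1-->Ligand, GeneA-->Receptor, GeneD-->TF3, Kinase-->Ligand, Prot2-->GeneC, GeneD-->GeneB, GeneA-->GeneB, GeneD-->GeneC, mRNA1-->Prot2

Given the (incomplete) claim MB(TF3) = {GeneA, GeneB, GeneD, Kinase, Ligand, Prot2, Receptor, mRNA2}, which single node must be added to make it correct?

mRNA1

TF3 has parents GeneD, Prot2, mRNA1.
TF3 has child GeneB.
For each child, the remaining parents (spouses of TF3):
  GeneB: GeneA, GeneD, Kinase, Ligand, Prot2, Receptor, mRNA1, mRNA2
MB(TF3) = {GeneA, GeneB, GeneD, Kinase, Ligand, Prot2, Receptor, mRNA1, mRNA2}.
Comparing with the claimed set, mRNA1 is missing.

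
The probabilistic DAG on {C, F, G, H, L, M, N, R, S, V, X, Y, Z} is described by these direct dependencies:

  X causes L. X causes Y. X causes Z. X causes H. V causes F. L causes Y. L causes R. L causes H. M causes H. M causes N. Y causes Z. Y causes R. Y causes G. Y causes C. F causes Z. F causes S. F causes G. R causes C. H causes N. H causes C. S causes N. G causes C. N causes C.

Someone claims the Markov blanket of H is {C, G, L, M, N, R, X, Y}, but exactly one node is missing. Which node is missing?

S

A node's Markov blanket = Pa ∪ Ch ∪ (parents of Ch other than the node itself).
H's parents: L, M, X.
H's children: C, N.
Parents of each child, excluding H:
  N: M, S
  C: G, N, R, Y
MB(H) = {C, G, L, M, N, R, S, X, Y}.
Comparing with the claimed set, S is missing.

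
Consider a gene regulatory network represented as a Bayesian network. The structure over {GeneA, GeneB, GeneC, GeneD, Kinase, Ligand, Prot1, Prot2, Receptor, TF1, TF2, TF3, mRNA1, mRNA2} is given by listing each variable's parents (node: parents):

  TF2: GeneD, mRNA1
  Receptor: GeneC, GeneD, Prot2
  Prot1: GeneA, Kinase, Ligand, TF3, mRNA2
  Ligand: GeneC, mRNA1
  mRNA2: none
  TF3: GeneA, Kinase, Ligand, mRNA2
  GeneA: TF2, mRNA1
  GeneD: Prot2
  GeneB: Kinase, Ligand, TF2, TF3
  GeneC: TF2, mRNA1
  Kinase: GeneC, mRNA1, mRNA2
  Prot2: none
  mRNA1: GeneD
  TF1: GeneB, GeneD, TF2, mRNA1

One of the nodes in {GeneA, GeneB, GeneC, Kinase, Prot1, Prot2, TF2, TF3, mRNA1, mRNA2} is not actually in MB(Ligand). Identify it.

Recall MB(v) = parents ∪ children ∪ spouses, where spouses are the other parents of v's children.
Pa(Ligand) = {GeneC, mRNA1}.
Children of Ligand: GeneB, Prot1, TF3.
Other parents of Ligand's children:
  parents(TF3) \ {Ligand} = {GeneA, Kinase, mRNA2}.
  parents(GeneB) \ {Ligand} = {Kinase, TF2, TF3}.
  parents(Prot1) \ {Ligand} = {GeneA, Kinase, TF3, mRNA2}.
MB(Ligand) = {GeneA, GeneB, GeneC, Kinase, Prot1, TF2, TF3, mRNA1, mRNA2}.
Prot2 is neither a parent, child, nor co-parent of Ligand, so it does not belong.

Prot2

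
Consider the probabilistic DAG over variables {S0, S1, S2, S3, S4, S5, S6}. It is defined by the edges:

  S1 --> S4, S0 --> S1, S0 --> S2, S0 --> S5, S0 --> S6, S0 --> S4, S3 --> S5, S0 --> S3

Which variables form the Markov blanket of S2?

{S0}

The Markov blanket of a node is its parents, its children, and the other parents of its children.
Parents of S2: S0.
S2 has no children.
With no children, S2 has no spouses; the co-parent set is empty.
Union: {S0} ∪ {} ∪ {} = {S0}.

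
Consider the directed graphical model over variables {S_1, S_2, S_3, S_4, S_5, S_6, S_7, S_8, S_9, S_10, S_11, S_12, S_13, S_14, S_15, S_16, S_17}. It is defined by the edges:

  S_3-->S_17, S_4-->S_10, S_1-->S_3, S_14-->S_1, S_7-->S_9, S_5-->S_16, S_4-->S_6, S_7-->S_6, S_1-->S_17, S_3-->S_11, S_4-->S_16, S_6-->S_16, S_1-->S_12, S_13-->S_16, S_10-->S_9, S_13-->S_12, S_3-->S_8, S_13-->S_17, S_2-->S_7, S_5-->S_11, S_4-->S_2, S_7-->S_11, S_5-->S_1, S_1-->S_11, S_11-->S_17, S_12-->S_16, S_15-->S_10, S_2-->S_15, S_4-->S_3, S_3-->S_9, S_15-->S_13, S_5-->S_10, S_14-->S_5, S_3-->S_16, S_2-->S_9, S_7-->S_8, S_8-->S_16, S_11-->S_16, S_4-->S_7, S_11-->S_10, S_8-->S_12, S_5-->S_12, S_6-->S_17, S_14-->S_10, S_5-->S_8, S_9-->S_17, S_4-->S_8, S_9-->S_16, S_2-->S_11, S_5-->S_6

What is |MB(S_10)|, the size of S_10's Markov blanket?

A node's Markov blanket = Pa ∪ Ch ∪ (parents of Ch other than the node itself).
S_10 has parents S_4, S_5, S_11, S_14, S_15.
S_10 has child S_9.
Other parents of S_10's children:
  S_9's other parents are S_2, S_3, S_7.
MB(S_10) = {S_2, S_3, S_4, S_5, S_7, S_9, S_11, S_14, S_15}, which has 9 nodes.

9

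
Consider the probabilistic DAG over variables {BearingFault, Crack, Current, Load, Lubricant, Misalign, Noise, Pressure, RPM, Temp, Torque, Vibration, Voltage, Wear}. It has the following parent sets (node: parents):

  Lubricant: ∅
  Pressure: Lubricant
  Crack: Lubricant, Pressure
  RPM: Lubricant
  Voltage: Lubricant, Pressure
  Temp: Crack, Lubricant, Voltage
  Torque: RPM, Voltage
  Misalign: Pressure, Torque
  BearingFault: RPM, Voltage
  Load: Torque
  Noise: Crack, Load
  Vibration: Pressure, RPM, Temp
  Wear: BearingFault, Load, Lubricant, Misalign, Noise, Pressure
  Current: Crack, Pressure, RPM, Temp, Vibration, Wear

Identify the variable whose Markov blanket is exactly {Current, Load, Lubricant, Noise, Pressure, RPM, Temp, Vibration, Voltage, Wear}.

The target node must have every member of {Current, Load, Lubricant, Noise, Pressure, RPM, Temp, Vibration, Voltage, Wear} as a parent, child, or co-parent, and no others.
Parents of Crack: Lubricant, Pressure; children: Current, Noise, Temp; co-parents: Load, Lubricant, Pressure, RPM, Temp, Vibration, Voltage, Wear.
These exactly cover the given set, so the node is Crack.

Crack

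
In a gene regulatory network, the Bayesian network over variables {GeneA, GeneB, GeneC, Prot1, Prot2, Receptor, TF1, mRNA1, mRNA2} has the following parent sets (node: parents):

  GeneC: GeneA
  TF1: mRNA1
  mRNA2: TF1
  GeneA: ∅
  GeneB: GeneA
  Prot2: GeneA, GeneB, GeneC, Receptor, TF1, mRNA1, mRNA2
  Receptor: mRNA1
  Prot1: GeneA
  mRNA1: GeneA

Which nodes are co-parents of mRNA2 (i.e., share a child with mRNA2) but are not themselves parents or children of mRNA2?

Children of mRNA2: Prot2.
  Prot2's other parents are GeneA, GeneB, GeneC, Receptor, TF1, mRNA1.
Excluding nodes already adjacent to mRNA2 (Prot2, TF1), the co-parent-only contribution is {GeneA, GeneB, GeneC, Receptor, mRNA1}.

{GeneA, GeneB, GeneC, Receptor, mRNA1}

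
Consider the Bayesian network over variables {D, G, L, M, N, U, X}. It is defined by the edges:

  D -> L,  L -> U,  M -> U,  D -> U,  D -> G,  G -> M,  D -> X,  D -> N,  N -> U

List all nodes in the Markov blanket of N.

{D, L, M, U}

Children of N: U.
N has parent D.
Co-parents of N (other parents of its children):
  U also has parents D, L, M.
Taking the union gives {D, L, M, U}.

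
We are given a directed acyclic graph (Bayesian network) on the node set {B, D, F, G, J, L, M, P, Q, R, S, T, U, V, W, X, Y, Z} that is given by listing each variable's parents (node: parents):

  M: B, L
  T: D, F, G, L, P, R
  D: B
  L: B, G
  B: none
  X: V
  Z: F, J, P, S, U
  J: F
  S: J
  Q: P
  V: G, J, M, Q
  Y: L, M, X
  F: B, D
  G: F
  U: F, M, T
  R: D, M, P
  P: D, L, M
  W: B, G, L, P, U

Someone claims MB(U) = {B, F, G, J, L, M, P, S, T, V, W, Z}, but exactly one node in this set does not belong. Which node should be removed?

V

By definition, MB(U) is built from U's parents, U's children, and the co-parents of U.
Pa(U) = {F, M, T}.
Ch(U) = {W, Z}.
Other parents of U's children:
  W: B, G, L, P
  Z: F, J, P, S
MB(U) = {B, F, G, J, L, M, P, S, T, W, Z}.
V is neither a parent, child, nor co-parent of U, so it does not belong.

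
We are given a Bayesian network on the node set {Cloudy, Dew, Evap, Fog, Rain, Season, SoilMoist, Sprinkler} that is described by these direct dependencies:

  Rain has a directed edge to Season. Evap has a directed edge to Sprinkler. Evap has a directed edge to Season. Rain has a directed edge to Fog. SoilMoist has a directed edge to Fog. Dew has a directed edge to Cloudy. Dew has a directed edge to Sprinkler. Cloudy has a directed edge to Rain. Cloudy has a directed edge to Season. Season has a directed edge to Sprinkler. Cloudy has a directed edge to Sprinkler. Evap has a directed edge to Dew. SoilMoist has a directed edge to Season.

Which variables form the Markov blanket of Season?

{Cloudy, Dew, Evap, Rain, SoilMoist, Sprinkler}

The Markov blanket of a node is its parents, its children, and the other parents of its children.
Season's children: Sprinkler.
Pa(Season) = {Cloudy, Evap, Rain, SoilMoist}.
Parents of each child, excluding Season:
  Sprinkler: Cloudy, Dew, Evap
Taking the union gives {Cloudy, Dew, Evap, Rain, SoilMoist, Sprinkler}.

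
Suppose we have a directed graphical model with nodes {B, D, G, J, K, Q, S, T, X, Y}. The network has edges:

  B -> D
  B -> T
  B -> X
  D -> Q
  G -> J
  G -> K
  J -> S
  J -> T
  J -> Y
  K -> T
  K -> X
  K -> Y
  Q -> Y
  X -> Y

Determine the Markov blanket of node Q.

{D, J, K, X, Y}

Q has child Y.
Q has parent D.
For each child, the remaining parents (spouses of Q):
  Y: J, K, X
Union: {D} ∪ {Y} ∪ {J, K, X} = {D, J, K, X, Y}.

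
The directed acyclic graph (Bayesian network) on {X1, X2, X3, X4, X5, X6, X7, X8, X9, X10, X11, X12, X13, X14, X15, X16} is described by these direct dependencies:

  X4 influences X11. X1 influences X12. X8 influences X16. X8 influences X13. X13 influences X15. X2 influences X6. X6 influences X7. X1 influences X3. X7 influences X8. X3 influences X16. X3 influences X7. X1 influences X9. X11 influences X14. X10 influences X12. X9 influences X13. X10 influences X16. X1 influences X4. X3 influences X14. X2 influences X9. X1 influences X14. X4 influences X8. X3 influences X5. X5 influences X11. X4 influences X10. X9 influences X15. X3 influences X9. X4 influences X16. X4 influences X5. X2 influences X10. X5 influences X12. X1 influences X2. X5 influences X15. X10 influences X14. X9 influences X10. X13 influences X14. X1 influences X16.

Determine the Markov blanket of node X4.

{X1, X2, X3, X5, X7, X8, X9, X10, X11, X16}

Ch(X4) = {X5, X8, X10, X11, X16}.
Parents of X4: X1.
Co-parents of X4 (other parents of its children):
  X5: X3
  X8: X7
  X10: X2, X9
  X11: X5
  X16: X1, X3, X8, X10
Union: {X1} ∪ {X5, X8, X10, X11, X16} ∪ {X1, X2, X3, X5, X7, X8, X9, X10} = {X1, X2, X3, X5, X7, X8, X9, X10, X11, X16}.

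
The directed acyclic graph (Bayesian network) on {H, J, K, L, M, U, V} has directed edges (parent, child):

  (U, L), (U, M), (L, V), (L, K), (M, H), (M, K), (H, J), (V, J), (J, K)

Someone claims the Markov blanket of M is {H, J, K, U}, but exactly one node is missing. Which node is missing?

L

Pa(M) = {U}.
M's children: H, K.
Other parents of M's children:
  H: —
  K: J, L
MB(M) = {H, J, K, L, U}.
Comparing with the claimed set, L is missing.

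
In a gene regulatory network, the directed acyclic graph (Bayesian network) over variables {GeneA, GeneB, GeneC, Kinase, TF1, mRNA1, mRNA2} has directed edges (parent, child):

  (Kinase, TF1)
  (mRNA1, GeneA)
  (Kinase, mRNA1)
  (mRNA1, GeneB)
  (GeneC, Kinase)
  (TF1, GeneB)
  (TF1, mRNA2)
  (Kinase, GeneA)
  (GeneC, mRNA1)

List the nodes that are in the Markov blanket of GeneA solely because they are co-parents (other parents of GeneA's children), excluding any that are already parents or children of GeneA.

{}

GeneA has no children, so it has no co-parents. The set is empty.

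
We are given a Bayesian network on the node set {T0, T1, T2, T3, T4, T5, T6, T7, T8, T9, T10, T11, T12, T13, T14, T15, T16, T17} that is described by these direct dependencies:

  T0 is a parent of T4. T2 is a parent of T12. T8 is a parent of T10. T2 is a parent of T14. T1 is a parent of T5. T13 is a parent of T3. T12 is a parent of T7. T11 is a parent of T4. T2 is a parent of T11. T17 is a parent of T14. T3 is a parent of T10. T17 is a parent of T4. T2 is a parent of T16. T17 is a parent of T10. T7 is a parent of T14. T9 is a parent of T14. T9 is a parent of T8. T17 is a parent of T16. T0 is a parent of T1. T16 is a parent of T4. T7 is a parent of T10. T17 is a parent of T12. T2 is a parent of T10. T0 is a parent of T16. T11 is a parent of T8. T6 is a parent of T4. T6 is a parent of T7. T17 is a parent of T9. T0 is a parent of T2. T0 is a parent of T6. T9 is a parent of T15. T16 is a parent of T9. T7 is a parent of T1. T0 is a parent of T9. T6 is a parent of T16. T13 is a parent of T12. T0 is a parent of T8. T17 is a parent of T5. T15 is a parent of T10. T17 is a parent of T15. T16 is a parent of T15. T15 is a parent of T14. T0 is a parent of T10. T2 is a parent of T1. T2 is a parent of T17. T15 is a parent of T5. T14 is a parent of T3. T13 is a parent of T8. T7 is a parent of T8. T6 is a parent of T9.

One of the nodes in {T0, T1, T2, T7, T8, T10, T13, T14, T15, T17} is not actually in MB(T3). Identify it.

By definition, MB(T3) is built from T3's parents, T3's children, and the co-parents of T3.
Children of T3: T10.
T3's parents: T13, T14.
Co-parents of T3 (other parents of its children):
  T10: T0, T2, T7, T8, T15, T17
MB(T3) = {T0, T2, T7, T8, T10, T13, T14, T15, T17}.
T1 is neither a parent, child, nor co-parent of T3, so it does not belong.

T1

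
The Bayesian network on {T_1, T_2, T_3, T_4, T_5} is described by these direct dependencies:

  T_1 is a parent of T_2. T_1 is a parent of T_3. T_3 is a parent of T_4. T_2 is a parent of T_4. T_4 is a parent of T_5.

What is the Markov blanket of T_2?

{T_1, T_3, T_4}

By definition, MB(T_2) is built from T_2's parents, T_2's children, and the co-parents of T_2.
T_2's parents: T_1.
Children of T_2: T_4.
Co-parents of T_2 (other parents of its children):
  T_4 also has parent T_3.
So the Markov blanket of T_2 is {T_1, T_3, T_4}.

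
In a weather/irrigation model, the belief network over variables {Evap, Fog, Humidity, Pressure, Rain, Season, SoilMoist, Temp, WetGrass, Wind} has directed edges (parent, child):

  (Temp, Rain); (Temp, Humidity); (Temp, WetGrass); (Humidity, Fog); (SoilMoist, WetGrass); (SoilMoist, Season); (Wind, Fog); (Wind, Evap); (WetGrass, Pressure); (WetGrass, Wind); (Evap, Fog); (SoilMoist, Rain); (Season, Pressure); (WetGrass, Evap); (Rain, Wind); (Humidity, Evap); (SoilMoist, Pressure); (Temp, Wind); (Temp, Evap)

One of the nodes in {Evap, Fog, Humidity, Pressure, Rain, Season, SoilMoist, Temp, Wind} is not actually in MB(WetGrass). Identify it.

A node's Markov blanket = Pa ∪ Ch ∪ (parents of Ch other than the node itself).
WetGrass has parents SoilMoist, Temp.
WetGrass has children Evap, Pressure, Wind.
For each child, the remaining parents (spouses of WetGrass):
  parents(Wind) \ {WetGrass} = {Rain, Temp}.
  Evap's other parents are Humidity, Temp, Wind.
  parents(Pressure) \ {WetGrass} = {Season, SoilMoist}.
MB(WetGrass) = {Evap, Humidity, Pressure, Rain, Season, SoilMoist, Temp, Wind}.
Fog is neither a parent, child, nor co-parent of WetGrass, so it does not belong.

Fog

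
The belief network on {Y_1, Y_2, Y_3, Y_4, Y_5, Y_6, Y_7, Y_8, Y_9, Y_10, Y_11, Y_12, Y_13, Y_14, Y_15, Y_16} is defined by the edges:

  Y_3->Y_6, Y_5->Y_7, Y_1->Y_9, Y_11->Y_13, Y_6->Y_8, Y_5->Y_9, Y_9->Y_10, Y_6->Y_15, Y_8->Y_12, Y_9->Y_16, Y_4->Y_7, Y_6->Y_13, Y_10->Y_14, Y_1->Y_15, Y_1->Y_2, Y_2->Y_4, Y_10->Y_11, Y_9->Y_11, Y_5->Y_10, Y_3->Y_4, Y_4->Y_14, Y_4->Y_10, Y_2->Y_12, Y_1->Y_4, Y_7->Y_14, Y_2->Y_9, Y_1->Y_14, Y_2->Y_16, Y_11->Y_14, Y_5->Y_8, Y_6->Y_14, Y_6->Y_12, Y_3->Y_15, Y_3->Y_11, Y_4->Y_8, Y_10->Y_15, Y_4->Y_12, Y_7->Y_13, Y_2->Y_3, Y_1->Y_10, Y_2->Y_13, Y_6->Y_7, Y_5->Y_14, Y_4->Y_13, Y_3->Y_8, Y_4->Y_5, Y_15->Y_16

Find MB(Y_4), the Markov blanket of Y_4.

Ch(Y_4) = {Y_5, Y_7, Y_8, Y_10, Y_12, Y_13, Y_14}.
Y_4's parents: Y_1, Y_2, Y_3.
Parents of each child, excluding Y_4:
  Y_5: —
  Y_7: Y_5, Y_6
  Y_8: Y_3, Y_5, Y_6
  Y_10: Y_1, Y_5, Y_9
  Y_12: Y_2, Y_6, Y_8
  Y_13: Y_2, Y_6, Y_7, Y_11
  Y_14: Y_1, Y_5, Y_6, Y_7, Y_10, Y_11
Union: {Y_1, Y_2, Y_3} ∪ {Y_5, Y_7, Y_8, Y_10, Y_12, Y_13, Y_14} ∪ {Y_1, Y_2, Y_3, Y_5, Y_6, Y_7, Y_8, Y_9, Y_10, Y_11} = {Y_1, Y_2, Y_3, Y_5, Y_6, Y_7, Y_8, Y_9, Y_10, Y_11, Y_12, Y_13, Y_14}.

{Y_1, Y_2, Y_3, Y_5, Y_6, Y_7, Y_8, Y_9, Y_10, Y_11, Y_12, Y_13, Y_14}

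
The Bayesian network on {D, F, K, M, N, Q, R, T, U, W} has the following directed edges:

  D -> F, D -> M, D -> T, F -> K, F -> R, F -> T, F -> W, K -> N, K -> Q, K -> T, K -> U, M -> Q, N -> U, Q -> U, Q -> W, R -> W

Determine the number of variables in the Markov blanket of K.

7

A node's Markov blanket = Pa ∪ Ch ∪ (parents of Ch other than the node itself).
Pa(K) = {F}.
K has children N, Q, T, U.
Other parents of K's children:
  N: no additional parents.
  Q also has parent M.
  parents(T) \ {K} = {D, F}.
  U's other parents are N, Q.
MB(K) = {D, F, M, N, Q, T, U}, which has 7 nodes.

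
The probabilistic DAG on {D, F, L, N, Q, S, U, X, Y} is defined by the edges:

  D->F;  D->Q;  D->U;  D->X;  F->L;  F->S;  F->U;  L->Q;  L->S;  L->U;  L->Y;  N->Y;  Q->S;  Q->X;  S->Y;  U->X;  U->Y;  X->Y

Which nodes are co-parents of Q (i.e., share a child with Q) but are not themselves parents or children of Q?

Children of Q: S, X.
  S also has parents F, L.
  X's other parents are D, U.
Excluding nodes already adjacent to Q (D, L, S, X), the co-parent-only contribution is {F, U}.

{F, U}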